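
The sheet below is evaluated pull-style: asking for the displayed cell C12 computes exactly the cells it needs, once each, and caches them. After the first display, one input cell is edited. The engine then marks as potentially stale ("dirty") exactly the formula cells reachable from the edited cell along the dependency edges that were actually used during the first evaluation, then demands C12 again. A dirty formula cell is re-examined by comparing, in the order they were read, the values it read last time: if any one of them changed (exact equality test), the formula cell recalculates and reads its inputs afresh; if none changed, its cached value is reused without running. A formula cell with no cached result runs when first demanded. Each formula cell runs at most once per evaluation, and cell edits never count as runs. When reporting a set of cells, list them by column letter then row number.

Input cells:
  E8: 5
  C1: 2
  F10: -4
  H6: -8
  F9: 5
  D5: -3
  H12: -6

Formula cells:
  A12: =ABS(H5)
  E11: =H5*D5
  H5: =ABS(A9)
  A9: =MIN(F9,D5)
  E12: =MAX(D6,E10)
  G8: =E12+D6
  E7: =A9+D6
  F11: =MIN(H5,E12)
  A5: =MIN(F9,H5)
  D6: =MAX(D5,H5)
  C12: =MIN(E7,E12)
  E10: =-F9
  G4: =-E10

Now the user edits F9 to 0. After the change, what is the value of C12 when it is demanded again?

First demand of the output computes:
  A9 = MIN(5, -3) = -3
  E10 = -(5) = -5
  H5 = ABS(-3) = 3
  D6 = MAX(-3, 3) = 3
  E7 = -3 + 3 = 0
  E12 = MAX(3, -5) = 3
  C12 = MIN(0, 3) = 0

After the edit, cleaning proceeds:
  A9: a read changed (F9 5->0) — executes, giving -3 — identical to its old value.
  E10: a read changed (F9 5->0) — executes, giving 0.
  H5: dirty, but its reads are unchanged (A9 unchanged); cached 3 stands.
  D6: dirty, but its reads are unchanged (D5 unchanged, H5 unchanged); cached 3 stands.
  E7: dirty, but its reads are unchanged (A9 unchanged, D6 unchanged); cached 0 stands.
  E12: a read changed (E10 -5->0) — executes, giving 3 — identical to its old value.
  C12: dirty, but its reads are unchanged (E7 unchanged, E12 unchanged); cached 0 stands.

Note where the cutoff bites: H5 is checked, finds nothing changed, and keeps its cache.

Demanding C12 again yields 0.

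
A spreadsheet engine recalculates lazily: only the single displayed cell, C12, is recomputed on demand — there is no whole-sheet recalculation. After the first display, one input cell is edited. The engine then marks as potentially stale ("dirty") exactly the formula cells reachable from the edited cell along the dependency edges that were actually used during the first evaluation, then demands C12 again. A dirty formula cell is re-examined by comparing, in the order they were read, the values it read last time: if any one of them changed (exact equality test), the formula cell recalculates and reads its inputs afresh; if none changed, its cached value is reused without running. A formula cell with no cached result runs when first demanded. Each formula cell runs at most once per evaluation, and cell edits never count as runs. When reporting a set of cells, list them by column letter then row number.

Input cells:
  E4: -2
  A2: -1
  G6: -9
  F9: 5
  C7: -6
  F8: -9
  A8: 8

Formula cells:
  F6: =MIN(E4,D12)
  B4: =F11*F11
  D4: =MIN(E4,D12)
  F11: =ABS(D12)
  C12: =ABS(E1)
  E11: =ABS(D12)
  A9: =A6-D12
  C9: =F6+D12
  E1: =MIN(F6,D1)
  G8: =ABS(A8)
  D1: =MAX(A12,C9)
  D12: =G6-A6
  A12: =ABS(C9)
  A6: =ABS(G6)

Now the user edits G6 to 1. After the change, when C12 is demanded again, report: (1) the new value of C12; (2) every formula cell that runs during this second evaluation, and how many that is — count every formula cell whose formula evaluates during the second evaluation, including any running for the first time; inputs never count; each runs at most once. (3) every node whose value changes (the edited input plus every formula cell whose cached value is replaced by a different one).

First evaluation (everything demanded from the output):
  A6 = ABS(-9) = 9
  D12 = -9 - 9 = -18
  F6 = MIN(-2, -18) = -18
  C9 = -18 + -18 = -36
  A12 = ABS(-36) = 36
  D1 = MAX(36, -36) = 36
  E1 = MIN(-18, 36) = -18
  C12 = ABS(-18) = 18

Propagation after the edit:
  A6: runs — G6 -9->1; result 1.
  D12: runs — G6 -9->1; A6 9->1; result 0.
  F6: runs — D12 -18->0; result -2.
  C9: runs — F6 -18->-2; D12 -18->0; result -2.
  A12: runs — C9 -36->-2; result 2.
  D1: runs — A12 36->2; C9 -36->-2; result 2.
  E1: runs — F6 -18->-2; D1 36->2; result -2.
  C12: runs — E1 -18->-2; result 2.

New value of C12: 2.
Formula cells that run: A6, A12, C9, C12, D1, D12, E1, F6 — 8 in total.
Values that change: A6, A12, C9, C12, D1, D12, E1, F6, G6.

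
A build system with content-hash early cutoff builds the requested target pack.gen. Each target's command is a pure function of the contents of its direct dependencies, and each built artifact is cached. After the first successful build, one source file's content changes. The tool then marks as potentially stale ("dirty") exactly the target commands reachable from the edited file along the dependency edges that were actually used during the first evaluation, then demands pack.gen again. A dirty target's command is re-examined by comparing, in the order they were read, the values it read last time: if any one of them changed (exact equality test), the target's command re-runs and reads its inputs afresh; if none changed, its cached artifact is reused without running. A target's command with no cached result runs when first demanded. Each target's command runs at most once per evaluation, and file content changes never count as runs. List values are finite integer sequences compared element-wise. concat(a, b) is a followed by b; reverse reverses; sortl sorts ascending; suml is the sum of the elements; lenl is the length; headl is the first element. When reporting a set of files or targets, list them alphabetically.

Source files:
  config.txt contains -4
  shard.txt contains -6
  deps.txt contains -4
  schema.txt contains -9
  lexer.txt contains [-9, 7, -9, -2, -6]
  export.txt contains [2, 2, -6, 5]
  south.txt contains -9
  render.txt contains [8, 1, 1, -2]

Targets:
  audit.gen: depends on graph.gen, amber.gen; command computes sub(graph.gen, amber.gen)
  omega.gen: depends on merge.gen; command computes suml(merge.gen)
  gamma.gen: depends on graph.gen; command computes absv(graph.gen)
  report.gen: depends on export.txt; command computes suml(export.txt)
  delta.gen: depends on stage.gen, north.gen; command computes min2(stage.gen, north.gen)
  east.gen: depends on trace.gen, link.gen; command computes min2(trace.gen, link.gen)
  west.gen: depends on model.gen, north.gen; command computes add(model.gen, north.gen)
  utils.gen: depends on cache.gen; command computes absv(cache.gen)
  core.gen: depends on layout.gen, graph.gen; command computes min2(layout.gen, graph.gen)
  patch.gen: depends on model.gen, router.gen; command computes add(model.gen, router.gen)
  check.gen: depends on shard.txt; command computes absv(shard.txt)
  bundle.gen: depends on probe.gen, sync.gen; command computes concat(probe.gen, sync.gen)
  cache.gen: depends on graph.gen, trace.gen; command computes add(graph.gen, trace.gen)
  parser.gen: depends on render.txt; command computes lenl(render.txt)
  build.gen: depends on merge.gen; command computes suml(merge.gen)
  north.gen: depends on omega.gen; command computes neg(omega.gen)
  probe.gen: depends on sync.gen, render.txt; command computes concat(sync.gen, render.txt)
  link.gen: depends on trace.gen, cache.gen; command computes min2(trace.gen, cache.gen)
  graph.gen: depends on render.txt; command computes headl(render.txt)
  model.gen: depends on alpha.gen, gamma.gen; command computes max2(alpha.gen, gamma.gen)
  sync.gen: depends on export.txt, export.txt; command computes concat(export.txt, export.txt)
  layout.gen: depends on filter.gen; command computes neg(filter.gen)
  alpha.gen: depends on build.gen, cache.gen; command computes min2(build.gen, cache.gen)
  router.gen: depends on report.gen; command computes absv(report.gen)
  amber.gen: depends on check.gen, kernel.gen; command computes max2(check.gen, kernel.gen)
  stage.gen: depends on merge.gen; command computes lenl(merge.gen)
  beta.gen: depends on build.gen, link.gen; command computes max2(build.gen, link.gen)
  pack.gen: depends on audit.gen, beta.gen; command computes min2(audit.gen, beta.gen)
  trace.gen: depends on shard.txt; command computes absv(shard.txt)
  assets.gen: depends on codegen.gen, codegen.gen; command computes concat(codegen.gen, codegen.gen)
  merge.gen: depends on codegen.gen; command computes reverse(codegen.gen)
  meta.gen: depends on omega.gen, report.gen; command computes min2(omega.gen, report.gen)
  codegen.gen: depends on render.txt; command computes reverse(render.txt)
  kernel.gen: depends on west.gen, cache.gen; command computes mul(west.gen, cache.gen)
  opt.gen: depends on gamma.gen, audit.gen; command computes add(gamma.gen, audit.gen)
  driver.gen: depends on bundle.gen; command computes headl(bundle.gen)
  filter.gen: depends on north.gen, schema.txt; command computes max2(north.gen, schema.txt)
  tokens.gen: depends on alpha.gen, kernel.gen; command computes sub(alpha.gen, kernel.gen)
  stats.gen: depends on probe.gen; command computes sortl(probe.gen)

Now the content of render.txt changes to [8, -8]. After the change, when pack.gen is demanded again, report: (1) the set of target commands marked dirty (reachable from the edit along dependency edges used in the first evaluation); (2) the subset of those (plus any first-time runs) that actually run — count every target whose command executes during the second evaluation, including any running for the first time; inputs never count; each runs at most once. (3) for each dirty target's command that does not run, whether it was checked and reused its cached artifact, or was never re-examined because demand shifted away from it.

Marked dirty: alpha.gen, amber.gen, audit.gen, beta.gen, build.gen, cache.gen, codegen.gen, gamma.gen, graph.gen, kernel.gen, link.gen, merge.gen, model.gen, north.gen, omega.gen, pack.gen, west.gen.
Target commands that run: alpha.gen, amber.gen, audit.gen, beta.gen, build.gen, codegen.gen, graph.gen, kernel.gen, merge.gen, model.gen, north.gen, omega.gen, pack.gen, west.gen — 14 in total.
Checked but reused from cache: cache.gen, gamma.gen, link.gen.
Key observation: the cutoff stops propagation at cache.gen — its inputs' values are unchanged, so it reuses its cache.

First evaluation (everything demanded from the output):
  check.gen = absv(-6) = 6
  codegen.gen = reverse([8, 1, 1, -2]) = [-2, 1, 1, 8]
  graph.gen = headl([8, 1, 1, -2]) = 8
  gamma.gen = absv(8) = 8
  merge.gen = reverse([-2, 1, 1, 8]) = [8, 1, 1, -2]
  build.gen = suml([8, 1, 1, -2]) = 8
  omega.gen = suml([8, 1, 1, -2]) = 8
  north.gen = neg(8) = -8
  trace.gen = absv(-6) = 6
  cache.gen = add(8, 6) = 14
  alpha.gen = min2(8, 14) = 8
  link.gen = min2(6, 14) = 6
  beta.gen = max2(8, 6) = 8
  model.gen = max2(8, 8) = 8
  west.gen = add(8, -8) = 0
  kernel.gen = mul(0, 14) = 0
  amber.gen = max2(6, 0) = 6
  audit.gen = sub(8, 6) = 2
  pack.gen = min2(2, 8) = 2

Propagation after the edit:
  codegen.gen: runs — render.txt [8, 1, 1, -2]->[8, -8]; result [-8, 8].
  graph.gen: runs — render.txt [8, 1, 1, -2]->[8, -8]; result 8 (same value as before).
  cache.gen: checked — values it read are unchanged (graph.gen unchanged, trace.gen unchanged); reused cached 14 without running.
  gamma.gen: checked — values it read are unchanged (graph.gen unchanged); reused cached 8 without running.
  link.gen: checked — values it read are unchanged (trace.gen unchanged, cache.gen unchanged); reused cached 6 without running.
  merge.gen: runs — codegen.gen [-2, 1, 1, 8]->[-8, 8]; result [8, -8].
  build.gen: runs — merge.gen [8, 1, 1, -2]->[8, -8]; result 0.
  alpha.gen: runs — build.gen 8->0; result 0.
  beta.gen: runs — build.gen 8->0; result 6.
  model.gen: runs — alpha.gen 8->0; result 8 (same value as before).
  omega.gen: runs — merge.gen [8, 1, 1, -2]->[8, -8]; result 0.
  north.gen: runs — omega.gen 8->0; result 0.
  west.gen: runs — north.gen -8->0; result 8.
  kernel.gen: runs — west.gen 0->8; result 112.
  amber.gen: runs — kernel.gen 0->112; result 112.
  audit.gen: runs — amber.gen 6->112; result -104.
  pack.gen: runs — audit.gen 2->-104; beta.gen 8->6; result -104.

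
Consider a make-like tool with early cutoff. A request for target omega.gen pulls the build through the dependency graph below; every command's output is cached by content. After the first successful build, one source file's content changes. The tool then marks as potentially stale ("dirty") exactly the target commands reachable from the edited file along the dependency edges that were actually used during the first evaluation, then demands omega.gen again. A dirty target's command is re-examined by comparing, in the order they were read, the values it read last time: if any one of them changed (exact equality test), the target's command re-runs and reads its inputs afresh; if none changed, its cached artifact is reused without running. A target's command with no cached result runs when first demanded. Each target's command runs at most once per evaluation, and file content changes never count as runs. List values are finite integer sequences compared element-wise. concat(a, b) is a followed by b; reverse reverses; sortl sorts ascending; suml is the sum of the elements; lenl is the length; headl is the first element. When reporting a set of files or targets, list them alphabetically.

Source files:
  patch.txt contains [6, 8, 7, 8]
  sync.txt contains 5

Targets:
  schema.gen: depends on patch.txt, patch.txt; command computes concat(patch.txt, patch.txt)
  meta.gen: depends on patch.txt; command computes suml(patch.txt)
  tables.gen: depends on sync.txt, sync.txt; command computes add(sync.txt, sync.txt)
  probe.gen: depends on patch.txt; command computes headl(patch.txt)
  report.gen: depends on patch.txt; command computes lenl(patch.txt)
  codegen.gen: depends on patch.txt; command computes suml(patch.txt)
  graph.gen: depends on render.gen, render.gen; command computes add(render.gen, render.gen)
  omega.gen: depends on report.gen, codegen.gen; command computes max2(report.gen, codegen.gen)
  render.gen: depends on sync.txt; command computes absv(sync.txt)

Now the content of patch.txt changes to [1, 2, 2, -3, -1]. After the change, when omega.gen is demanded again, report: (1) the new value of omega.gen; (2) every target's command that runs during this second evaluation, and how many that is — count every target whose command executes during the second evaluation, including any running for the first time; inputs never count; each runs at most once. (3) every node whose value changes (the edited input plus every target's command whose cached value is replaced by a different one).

Demanding omega.gen again yields 5.
3 target commands run: codegen.gen, omega.gen, report.gen.
The nodes whose values change: codegen.gen, omega.gen, patch.txt, report.gen.

First demand of the output computes:
  codegen.gen = suml([6, 8, 7, 8]) = 29
  report.gen = lenl([6, 8, 7, 8]) = 4
  omega.gen = max2(4, 29) = 29

After the edit, cleaning proceeds:
  codegen.gen: a read changed (patch.txt [6, 8, 7, 8]->[1, 2, 2, -3, -1]) — executes, giving 1.
  report.gen: a read changed (patch.txt [6, 8, 7, 8]->[1, 2, 2, -3, -1]) — executes, giving 5.
  omega.gen: a read changed (report.gen 4->5; codegen.gen 29->1) — executes, giving 5.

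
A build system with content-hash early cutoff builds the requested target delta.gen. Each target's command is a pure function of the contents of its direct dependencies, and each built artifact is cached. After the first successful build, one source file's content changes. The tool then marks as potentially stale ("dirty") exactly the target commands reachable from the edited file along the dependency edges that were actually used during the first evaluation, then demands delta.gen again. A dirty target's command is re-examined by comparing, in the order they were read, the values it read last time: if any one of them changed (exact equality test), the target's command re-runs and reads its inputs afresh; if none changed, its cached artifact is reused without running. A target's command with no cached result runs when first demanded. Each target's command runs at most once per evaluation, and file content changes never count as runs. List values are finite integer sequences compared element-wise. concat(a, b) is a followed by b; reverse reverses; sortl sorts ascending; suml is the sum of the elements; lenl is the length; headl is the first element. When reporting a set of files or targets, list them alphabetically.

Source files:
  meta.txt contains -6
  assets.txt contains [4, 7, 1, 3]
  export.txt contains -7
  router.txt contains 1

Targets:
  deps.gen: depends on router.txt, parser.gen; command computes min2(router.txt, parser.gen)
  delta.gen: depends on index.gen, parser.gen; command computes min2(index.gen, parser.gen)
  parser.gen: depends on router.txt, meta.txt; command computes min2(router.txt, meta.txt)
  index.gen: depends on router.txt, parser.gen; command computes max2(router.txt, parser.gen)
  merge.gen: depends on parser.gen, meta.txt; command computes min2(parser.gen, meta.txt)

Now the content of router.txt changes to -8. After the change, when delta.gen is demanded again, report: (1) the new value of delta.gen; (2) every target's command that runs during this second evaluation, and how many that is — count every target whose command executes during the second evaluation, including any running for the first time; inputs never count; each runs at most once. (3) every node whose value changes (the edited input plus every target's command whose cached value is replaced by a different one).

First evaluation (everything demanded from the output):
  parser.gen = min2(1, -6) = -6
  index.gen = max2(1, -6) = 1
  delta.gen = min2(1, -6) = -6

Propagation after the edit:
  parser.gen: runs — router.txt 1->-8; result -8.
  index.gen: runs — router.txt 1->-8; parser.gen -6->-8; result -8.
  delta.gen: runs — index.gen 1->-8; parser.gen -6->-8; result -8.

New value of delta.gen: -8.
Target commands that run: delta.gen, index.gen, parser.gen — 3 in total.
Values that change: delta.gen, index.gen, parser.gen, router.txt.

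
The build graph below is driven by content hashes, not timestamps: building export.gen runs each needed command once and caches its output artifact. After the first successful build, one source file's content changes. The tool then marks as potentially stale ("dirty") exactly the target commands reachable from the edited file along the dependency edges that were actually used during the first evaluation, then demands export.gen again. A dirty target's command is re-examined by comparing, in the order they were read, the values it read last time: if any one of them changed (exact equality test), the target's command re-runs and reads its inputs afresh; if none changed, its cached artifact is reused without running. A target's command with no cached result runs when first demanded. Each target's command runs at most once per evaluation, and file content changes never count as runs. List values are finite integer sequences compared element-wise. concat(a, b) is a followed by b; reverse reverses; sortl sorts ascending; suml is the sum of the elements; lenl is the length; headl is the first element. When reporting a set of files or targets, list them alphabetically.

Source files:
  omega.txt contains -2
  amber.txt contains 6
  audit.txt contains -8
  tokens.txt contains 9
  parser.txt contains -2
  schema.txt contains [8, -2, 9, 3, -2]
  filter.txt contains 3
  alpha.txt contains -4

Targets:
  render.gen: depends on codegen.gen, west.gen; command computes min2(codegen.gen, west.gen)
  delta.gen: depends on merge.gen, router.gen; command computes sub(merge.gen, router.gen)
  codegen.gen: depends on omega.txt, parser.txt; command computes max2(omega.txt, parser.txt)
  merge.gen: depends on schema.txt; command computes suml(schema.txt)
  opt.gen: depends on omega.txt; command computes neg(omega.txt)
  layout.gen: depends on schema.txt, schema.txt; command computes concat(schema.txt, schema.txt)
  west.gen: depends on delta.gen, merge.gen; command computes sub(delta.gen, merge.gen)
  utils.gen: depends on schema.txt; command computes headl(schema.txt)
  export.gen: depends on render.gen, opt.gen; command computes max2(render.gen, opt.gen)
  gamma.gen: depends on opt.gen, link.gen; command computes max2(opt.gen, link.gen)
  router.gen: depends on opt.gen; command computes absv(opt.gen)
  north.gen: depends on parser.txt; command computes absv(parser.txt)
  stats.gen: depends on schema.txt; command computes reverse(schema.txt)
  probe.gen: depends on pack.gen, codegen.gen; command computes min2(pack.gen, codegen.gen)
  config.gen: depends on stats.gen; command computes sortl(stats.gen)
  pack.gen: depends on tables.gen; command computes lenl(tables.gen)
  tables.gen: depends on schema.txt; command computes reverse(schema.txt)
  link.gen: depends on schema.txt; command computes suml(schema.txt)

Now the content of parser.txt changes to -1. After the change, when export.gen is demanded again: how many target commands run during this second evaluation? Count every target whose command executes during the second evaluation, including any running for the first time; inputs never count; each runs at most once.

Run set: codegen.gen, render.gen (2 run).
The important point: render.gen recomputes to an identical value, and the output ends up unchanged.

Initial pass — values computed on the first demand:
  codegen.gen = max2(-2, -2) = -2
  merge.gen = suml([8, -2, 9, 3, -2]) = 16
  opt.gen = neg(-2) = 2
  router.gen = absv(2) = 2
  delta.gen = sub(16, 2) = 14
  west.gen = sub(14, 16) = -2
  render.gen = min2(-2, -2) = -2
  export.gen = max2(-2, 2) = 2

Second demand — change propagation:
  codegen.gen: re-runs because parser.txt -2->-1; new result -1.
  render.gen: re-runs because codegen.gen -2->-1; new result -2 (unchanged).
  export.gen: re-examined; everything it read last time is the same (render.gen unchanged, opt.gen unchanged) — cache 2 kept, no run.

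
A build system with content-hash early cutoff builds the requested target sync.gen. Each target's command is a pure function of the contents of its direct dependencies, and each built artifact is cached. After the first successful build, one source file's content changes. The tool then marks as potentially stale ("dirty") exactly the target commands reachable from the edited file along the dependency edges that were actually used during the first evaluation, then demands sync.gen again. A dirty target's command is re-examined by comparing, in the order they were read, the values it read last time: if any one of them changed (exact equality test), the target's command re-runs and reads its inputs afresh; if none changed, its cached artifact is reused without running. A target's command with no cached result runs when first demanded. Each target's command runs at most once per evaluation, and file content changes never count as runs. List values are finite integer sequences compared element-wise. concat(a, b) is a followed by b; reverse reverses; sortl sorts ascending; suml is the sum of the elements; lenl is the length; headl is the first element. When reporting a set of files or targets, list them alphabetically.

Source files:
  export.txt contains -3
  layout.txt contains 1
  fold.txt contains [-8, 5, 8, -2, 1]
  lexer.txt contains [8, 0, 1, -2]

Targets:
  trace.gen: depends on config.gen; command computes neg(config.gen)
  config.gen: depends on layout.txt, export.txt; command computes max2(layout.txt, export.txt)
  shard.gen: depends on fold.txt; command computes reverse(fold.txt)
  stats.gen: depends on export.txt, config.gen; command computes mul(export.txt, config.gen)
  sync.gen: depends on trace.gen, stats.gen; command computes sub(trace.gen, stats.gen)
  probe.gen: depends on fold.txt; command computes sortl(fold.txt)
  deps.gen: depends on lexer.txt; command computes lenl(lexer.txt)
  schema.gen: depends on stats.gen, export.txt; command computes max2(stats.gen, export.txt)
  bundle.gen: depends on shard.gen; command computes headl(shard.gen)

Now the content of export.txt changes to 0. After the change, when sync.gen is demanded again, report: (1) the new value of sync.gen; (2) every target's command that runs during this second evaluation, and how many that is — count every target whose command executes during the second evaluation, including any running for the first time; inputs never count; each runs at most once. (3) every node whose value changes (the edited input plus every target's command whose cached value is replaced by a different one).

New value of sync.gen: -1.
Target commands that run: config.gen, stats.gen, sync.gen — 3 in total.
Values that change: export.txt, stats.gen, sync.gen.
Key observation: the cutoff stops propagation at trace.gen — its inputs' values are unchanged, so it reuses its cache.

First evaluation (everything demanded from the output):
  config.gen = max2(1, -3) = 1
  stats.gen = mul(-3, 1) = -3
  trace.gen = neg(1) = -1
  sync.gen = sub(-1, -3) = 2

Propagation after the edit:
  config.gen: runs — export.txt -3->0; result 1 (same value as before).
  stats.gen: runs — export.txt -3->0; result 0.
  trace.gen: checked — values it read are unchanged (config.gen unchanged); reused cached -1 without running.
  sync.gen: runs — stats.gen -3->0; result -1.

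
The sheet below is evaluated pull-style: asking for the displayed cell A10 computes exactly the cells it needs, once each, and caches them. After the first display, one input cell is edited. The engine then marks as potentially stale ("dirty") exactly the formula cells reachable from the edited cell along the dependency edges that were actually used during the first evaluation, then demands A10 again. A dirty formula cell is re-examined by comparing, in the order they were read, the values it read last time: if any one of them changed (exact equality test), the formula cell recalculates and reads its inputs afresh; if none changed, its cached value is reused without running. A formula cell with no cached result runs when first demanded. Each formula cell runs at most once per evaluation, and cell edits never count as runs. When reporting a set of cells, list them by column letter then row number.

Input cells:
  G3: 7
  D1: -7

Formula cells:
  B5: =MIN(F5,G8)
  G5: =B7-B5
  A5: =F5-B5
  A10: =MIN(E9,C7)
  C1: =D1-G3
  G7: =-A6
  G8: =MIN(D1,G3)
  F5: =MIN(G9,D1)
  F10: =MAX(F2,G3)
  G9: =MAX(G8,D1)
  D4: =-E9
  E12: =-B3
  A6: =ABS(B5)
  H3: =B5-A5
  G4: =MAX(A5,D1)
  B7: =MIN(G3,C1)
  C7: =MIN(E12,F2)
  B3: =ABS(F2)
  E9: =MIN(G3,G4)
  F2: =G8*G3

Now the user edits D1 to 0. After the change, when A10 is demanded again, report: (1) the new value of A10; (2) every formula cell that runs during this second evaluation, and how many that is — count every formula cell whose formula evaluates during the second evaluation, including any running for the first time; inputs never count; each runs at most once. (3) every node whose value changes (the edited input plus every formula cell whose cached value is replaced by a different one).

Demanding A10 again yields 0.
11 formula cells run: A5, A10, B3, B5, C7, E12, F2, F5, G4, G8, G9.
The nodes whose values change: A10, B3, B5, C7, D1, E12, F2, F5, G8, G9.
Note where the cutoff bites: E9 is checked, finds nothing changed, and keeps its cache.

First demand of the output computes:
  G8 = MIN(-7, 7) = -7
  F2 = -7 * 7 = -49
  B3 = ABS(-49) = 49
  E12 = -(49) = -49
  C7 = MIN(-49, -49) = -49
  G9 = MAX(-7, -7) = -7
  F5 = MIN(-7, -7) = -7
  B5 = MIN(-7, -7) = -7
  A5 = -7 - -7 = 0
  G4 = MAX(0, -7) = 0
  E9 = MIN(7, 0) = 0
  A10 = MIN(0, -49) = -49

After the edit, cleaning proceeds:
  G8: a read changed (D1 -7->0) — executes, giving 0.
  F2: a read changed (G8 -7->0) — executes, giving 0.
  B3: a read changed (F2 -49->0) — executes, giving 0.
  E12: a read changed (B3 49->0) — executes, giving 0.
  C7: a read changed (E12 -49->0; F2 -49->0) — executes, giving 0.
  G9: a read changed (G8 -7->0; D1 -7->0) — executes, giving 0.
  F5: a read changed (G9 -7->0; D1 -7->0) — executes, giving 0.
  B5: a read changed (F5 -7->0; G8 -7->0) — executes, giving 0.
  A5: a read changed (F5 -7->0; B5 -7->0) — executes, giving 0 — identical to its old value.
  G4: a read changed (D1 -7->0) — executes, giving 0 — identical to its old value.
  E9: dirty, but its reads are unchanged (G3 unchanged, G4 unchanged); cached 0 stands.
  A10: a read changed (C7 -49->0) — executes, giving 0.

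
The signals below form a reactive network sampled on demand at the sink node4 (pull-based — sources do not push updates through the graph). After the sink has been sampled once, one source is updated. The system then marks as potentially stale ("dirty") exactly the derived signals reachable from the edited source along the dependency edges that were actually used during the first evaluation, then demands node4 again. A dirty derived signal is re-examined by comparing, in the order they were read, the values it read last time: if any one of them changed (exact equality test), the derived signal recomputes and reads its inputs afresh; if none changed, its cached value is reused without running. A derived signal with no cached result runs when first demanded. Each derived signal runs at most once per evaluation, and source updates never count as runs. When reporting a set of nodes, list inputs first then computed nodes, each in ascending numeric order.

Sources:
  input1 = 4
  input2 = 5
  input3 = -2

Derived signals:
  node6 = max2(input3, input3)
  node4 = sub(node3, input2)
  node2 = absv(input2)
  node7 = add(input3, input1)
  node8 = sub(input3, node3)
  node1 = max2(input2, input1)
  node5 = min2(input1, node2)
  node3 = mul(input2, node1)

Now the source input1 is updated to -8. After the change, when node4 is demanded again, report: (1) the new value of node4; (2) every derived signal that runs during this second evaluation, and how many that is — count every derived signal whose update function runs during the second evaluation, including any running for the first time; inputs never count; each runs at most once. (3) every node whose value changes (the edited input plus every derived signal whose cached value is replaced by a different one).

node4 now evaluates to 20.
Run set: node1 (1 run).
Changed values: input1.
The important point: node1 recomputes to an identical value, and the output ends up unchanged.

Initial pass — values computed on the first demand:
  node1 = max2(5, 4) = 5
  node3 = mul(5, 5) = 25
  node4 = sub(25, 5) = 20

Second demand — change propagation:
  node1: re-runs because input1 4->-8; new result 5 (unchanged).
  node3: re-examined; everything it read last time is the same (input2 unchanged, node1 unchanged) — cache 25 kept, no run.
  node4: re-examined; everything it read last time is the same (node3 unchanged, input2 unchanged) — cache 20 kept, no run.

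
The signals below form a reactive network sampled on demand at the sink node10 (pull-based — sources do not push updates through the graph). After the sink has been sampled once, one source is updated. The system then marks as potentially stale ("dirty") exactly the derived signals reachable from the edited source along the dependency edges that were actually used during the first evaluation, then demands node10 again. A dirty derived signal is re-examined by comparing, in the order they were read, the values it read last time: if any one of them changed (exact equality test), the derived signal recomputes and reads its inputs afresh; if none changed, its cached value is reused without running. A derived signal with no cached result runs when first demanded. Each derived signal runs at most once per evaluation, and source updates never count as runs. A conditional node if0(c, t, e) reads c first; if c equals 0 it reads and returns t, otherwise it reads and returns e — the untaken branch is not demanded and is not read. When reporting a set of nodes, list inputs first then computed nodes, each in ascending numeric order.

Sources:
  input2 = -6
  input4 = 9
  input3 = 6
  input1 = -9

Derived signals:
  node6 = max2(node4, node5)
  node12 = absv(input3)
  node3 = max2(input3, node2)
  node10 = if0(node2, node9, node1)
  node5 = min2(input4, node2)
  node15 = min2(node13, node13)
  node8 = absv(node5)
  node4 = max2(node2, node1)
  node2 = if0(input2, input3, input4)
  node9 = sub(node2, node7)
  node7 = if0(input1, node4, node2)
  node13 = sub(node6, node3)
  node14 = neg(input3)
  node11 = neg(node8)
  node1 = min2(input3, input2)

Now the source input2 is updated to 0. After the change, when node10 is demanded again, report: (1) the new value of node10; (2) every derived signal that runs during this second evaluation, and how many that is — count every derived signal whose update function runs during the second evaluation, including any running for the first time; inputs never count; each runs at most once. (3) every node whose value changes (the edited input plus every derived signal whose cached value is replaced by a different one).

Initial pass — values computed on the first demand:
  node1 = min2(6, -6) = -6
  node2 = if0(input2=-6 -> else branch input4) = 9
  node10 = if0(node2=9 -> else branch node1) = -6

Second demand — change propagation:
  node1: re-runs because input2 -6->0; new result 0.
  node2: re-runs because input2 -6->0; new result 6.
  node10: re-runs because node2 9->6; node1 -6->0; new result 0.

node10 now evaluates to 0.
Run set: node1, node2, node10 (3 run).
Changed values: input2, node1, node2, node10.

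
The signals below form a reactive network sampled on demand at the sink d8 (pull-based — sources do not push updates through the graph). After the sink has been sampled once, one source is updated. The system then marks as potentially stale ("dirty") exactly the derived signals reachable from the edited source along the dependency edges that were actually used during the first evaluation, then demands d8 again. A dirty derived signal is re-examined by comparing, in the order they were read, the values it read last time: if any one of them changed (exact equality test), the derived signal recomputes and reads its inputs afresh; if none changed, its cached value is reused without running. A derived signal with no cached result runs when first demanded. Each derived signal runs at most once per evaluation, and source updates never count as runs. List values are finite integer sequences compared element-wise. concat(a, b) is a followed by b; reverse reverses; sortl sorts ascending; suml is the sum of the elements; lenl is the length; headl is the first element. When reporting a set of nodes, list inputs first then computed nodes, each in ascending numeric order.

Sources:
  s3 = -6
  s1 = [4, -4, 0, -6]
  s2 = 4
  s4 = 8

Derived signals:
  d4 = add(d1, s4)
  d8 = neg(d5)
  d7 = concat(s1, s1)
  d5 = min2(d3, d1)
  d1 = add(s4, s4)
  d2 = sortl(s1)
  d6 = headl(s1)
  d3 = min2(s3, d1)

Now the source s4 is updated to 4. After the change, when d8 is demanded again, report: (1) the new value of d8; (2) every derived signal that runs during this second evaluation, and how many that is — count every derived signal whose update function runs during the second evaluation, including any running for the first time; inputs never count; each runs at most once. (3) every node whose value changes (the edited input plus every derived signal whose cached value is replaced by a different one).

d8 now evaluates to 6.
Run set: d1, d3, d5 (3 run).
Changed values: s4, d1.
The important point: at d8 every value read last time is unchanged, so the dirty flag clears without a run.

Initial pass — values computed on the first demand:
  d1 = add(8, 8) = 16
  d3 = min2(-6, 16) = -6
  d5 = min2(-6, 16) = -6
  d8 = neg(-6) = 6

Second demand — change propagation:
  d1: re-runs because s4 8->4; s4 8->4; new result 8.
  d3: re-runs because d1 16->8; new result -6 (unchanged).
  d5: re-runs because d1 16->8; new result -6 (unchanged).
  d8: re-examined; everything it read last time is the same (d5 unchanged) — cache 6 kept, no run.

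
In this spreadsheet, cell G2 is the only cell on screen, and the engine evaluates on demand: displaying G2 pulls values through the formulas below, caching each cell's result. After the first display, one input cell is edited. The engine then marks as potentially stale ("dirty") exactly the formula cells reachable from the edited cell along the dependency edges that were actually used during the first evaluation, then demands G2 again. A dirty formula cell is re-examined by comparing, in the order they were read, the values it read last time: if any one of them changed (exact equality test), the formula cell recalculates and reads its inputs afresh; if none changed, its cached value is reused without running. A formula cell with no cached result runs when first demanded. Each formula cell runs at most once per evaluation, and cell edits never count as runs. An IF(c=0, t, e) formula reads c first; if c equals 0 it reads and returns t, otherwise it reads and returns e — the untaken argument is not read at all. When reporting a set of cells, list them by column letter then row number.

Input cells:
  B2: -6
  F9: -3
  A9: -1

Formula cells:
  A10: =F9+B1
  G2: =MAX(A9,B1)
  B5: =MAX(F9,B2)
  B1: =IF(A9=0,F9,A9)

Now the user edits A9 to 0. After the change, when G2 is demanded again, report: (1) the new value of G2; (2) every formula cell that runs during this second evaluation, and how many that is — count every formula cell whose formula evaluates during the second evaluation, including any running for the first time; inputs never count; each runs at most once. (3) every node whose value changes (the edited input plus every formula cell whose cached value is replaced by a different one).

Initial pass — values computed on the first demand:
  B1 = IF(A9=0: A9=-1 -> else branch A9) = -1
  G2 = MAX(-1, -1) = -1

Second demand — change propagation:
  B1: re-runs because A9 -1->0; A9 -1->0; new result -3.
  G2: re-runs because A9 -1->0; B1 -1->-3; new result 0.

G2 now evaluates to 0.
Run set: B1, G2 (2 run).
Changed values: A9, B1, G2.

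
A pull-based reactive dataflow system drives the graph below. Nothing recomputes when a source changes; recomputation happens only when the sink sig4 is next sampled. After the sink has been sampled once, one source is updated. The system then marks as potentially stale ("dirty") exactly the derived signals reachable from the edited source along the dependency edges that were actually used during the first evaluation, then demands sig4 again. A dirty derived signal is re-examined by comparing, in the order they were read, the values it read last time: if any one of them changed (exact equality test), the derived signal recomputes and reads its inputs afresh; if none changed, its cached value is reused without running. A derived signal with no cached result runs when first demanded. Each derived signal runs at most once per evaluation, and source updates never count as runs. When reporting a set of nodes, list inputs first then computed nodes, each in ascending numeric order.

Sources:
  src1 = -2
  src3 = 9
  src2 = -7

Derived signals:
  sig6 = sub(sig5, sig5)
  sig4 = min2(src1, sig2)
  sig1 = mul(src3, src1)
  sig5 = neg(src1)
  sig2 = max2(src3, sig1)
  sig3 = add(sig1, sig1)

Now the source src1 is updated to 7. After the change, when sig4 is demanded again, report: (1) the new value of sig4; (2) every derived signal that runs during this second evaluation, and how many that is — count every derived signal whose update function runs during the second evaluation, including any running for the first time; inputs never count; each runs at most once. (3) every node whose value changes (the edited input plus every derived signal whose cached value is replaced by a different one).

New value of sig4: 7.
Derived signals that run: sig1, sig2, sig4 — 3 in total.
Values that change: src1, sig1, sig2, sig4.

First evaluation (everything demanded from the output):
  sig1 = mul(9, -2) = -18
  sig2 = max2(9, -18) = 9
  sig4 = min2(-2, 9) = -2

Propagation after the edit:
  sig1: runs — src1 -2->7; result 63.
  sig2: runs — sig1 -18->63; result 63.
  sig4: runs — src1 -2->7; sig2 9->63; result 7.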